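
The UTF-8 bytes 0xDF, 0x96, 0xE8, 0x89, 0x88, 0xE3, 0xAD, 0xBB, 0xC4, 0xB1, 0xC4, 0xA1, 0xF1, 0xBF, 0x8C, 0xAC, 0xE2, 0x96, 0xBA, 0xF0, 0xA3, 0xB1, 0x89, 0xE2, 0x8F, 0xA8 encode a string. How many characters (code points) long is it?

Byte at offset 0: 0xDF = 11011111 → 2-byte char (#1). Advance 2.
Byte at offset 2: 0xE8 = 11101000 → 3-byte char (#2). Advance 3.
Byte at offset 5: 0xE3 = 11100011 → 3-byte char (#3). Advance 3.
Byte at offset 8: 0xC4 = 11000100 → 2-byte char (#4). Advance 2.
Byte at offset 10: 0xC4 = 11000100 → 2-byte char (#5). Advance 2.
Byte at offset 12: 0xF1 = 11110001 → 4-byte char (#6). Advance 4.
Byte at offset 16: 0xE2 = 11100010 → 3-byte char (#7). Advance 3.
Byte at offset 19: 0xF0 = 11110000 → 4-byte char (#8). Advance 4.
Byte at offset 23: 0xE2 = 11100010 → 3-byte char (#9). Advance 3.
Reached end at offset 26 after 9 code points.

9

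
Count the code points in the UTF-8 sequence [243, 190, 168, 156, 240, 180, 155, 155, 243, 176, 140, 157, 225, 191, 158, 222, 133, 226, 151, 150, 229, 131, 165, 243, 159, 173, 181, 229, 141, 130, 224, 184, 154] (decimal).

Byte at offset 0: 0xF3 = 11110011 → 4-byte char (#1). Advance 4.
Byte at offset 4: 0xF0 = 11110000 → 4-byte char (#2). Advance 4.
Byte at offset 8: 0xF3 = 11110011 → 4-byte char (#3). Advance 4.
Byte at offset 12: 0xE1 = 11100001 → 3-byte char (#4). Advance 3.
Byte at offset 15: 0xDE = 11011110 → 2-byte char (#5). Advance 2.
Byte at offset 17: 0xE2 = 11100010 → 3-byte char (#6). Advance 3.
Byte at offset 20: 0xE5 = 11100101 → 3-byte char (#7). Advance 3.
Byte at offset 23: 0xF3 = 11110011 → 4-byte char (#8). Advance 4.
Byte at offset 27: 0xE5 = 11100101 → 3-byte char (#9). Advance 3.
Byte at offset 30: 0xE0 = 11100000 → 3-byte char (#10). Advance 3.
Reached end at offset 33 after 10 code points.

10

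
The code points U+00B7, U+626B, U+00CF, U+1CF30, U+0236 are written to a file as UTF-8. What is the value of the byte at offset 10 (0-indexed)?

U+00B7 → 2-byte form C2 B7 at offsets 0–1.
U+626B → 3-byte form E6 89 AB at offsets 2–4.
U+00CF → 2-byte form C3 8F at offsets 5–6.
U+1CF30 → 4-byte form F0 9C BC B0 at offsets 7–10.
Offset 10 falls in char 4's range; it's byte 4 of F0 9C BC B0 = 0xB0.

0xB0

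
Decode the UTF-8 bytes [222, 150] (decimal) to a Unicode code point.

U+0796

Leading byte 0xDE = 11011110 matches 110xxxxx → 2-byte sequence.
Byte 1: 0xDE = 11011110, payload 11110 (5 bits).
Byte 2: 0x96 = 10010110 (10xxxxxx ✓), payload 010110.
Concatenate: 11110010110 = 0x796 (11 bits → U+0796).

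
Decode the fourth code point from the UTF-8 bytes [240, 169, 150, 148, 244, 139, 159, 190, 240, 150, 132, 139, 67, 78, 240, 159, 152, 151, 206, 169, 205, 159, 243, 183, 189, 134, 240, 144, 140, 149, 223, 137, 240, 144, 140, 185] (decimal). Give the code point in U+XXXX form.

Offset 0: leading byte 0xF0 = 11110000 → 4-byte char #1 = F0 A9 96 94.
Offset 4: leading byte 0xF4 = 11110100 → 4-byte char #2 = F4 8B 9F BE.
Offset 8: leading byte 0xF0 = 11110000 → 4-byte char #3 = F0 96 84 8B.
Offset 12: leading byte 0x43 = 01000011 → 1-byte char #4 = 43.
Leading byte 0x43 = 01000011 matches 0xxxxxxx → 1-byte sequence.
Byte 1: 0x43 = 01000011, payload 1000011 (7 bits).
Concatenate: 1000011 = 0x43 (7 bits → U+0043).

U+0043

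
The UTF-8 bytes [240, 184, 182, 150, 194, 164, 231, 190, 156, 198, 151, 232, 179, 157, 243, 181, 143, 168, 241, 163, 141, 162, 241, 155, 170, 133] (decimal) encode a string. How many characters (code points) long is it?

8

Byte at offset 0: 0xF0 = 11110000 → 4-byte char (#1). Advance 4.
Byte at offset 4: 0xC2 = 11000010 → 2-byte char (#2). Advance 2.
Byte at offset 6: 0xE7 = 11100111 → 3-byte char (#3). Advance 3.
Byte at offset 9: 0xC6 = 11000110 → 2-byte char (#4). Advance 2.
Byte at offset 11: 0xE8 = 11101000 → 3-byte char (#5). Advance 3.
Byte at offset 14: 0xF3 = 11110011 → 4-byte char (#6). Advance 4.
Byte at offset 18: 0xF1 = 11110001 → 4-byte char (#7). Advance 4.
Byte at offset 22: 0xF1 = 11110001 → 4-byte char (#8). Advance 4.
Reached end at offset 26 after 8 code points.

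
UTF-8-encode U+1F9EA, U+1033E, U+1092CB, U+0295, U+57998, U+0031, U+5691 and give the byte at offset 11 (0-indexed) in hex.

0x8B

U+1F9EA → 4-byte form F0 9F A7 AA at offsets 0–3.
U+1033E → 4-byte form F0 90 8C BE at offsets 4–7.
U+1092CB → 4-byte form F4 89 8B 8B at offsets 8–11.
Offset 11 falls in char 3's range; it's byte 4 of F4 89 8B 8B = 0x8B.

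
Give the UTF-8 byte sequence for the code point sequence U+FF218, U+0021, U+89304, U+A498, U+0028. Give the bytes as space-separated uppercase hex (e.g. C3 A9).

F3 BF 88 98 21 F2 89 8C 84 EA 92 98 28

U+FF218: 4-byte form → F3 BF 88 98.
U+0021: 1-byte form → 21.
U+89304: 4-byte form → F2 89 8C 84.
U+A498: 3-byte form → EA 92 98.
U+0028: 1-byte form → 28.
Concatenated (13 bytes): F3 BF 88 98 21 F2 89 8C 84 EA 92 98 28.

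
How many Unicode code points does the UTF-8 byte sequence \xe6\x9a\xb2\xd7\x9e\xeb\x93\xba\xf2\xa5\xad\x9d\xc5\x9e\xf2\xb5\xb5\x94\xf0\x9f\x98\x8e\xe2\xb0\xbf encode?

Byte at offset 0: 0xE6 = 11100110 → 3-byte char (#1). Advance 3.
Byte at offset 3: 0xD7 = 11010111 → 2-byte char (#2). Advance 2.
Byte at offset 5: 0xEB = 11101011 → 3-byte char (#3). Advance 3.
Byte at offset 8: 0xF2 = 11110010 → 4-byte char (#4). Advance 4.
Byte at offset 12: 0xC5 = 11000101 → 2-byte char (#5). Advance 2.
Byte at offset 14: 0xF2 = 11110010 → 4-byte char (#6). Advance 4.
Byte at offset 18: 0xF0 = 11110000 → 4-byte char (#7). Advance 4.
Byte at offset 22: 0xE2 = 11100010 → 3-byte char (#8). Advance 3.
Reached end at offset 25 after 8 code points.

8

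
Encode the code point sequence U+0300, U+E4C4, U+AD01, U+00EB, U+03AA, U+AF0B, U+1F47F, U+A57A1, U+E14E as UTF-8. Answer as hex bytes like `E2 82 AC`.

U+0300: 2-byte form → CC 80.
U+E4C4: 3-byte form → EE 93 84.
U+AD01: 3-byte form → EA B4 81.
U+00EB: 2-byte form → C3 AB.
U+03AA: 2-byte form → CE AA.
U+AF0B: 3-byte form → EA BC 8B.
U+1F47F: 4-byte form → F0 9F 91 BF.
U+A57A1: 4-byte form → F2 A5 9E A1.
U+E14E: 3-byte form → EE 85 8E.
Concatenated (26 bytes): CC 80 EE 93 84 EA B4 81 C3 AB CE AA EA BC 8B F0 9F 91 BF F2 A5 9E A1 EE 85 8E.

CC 80 EE 93 84 EA B4 81 C3 AB CE AA EA BC 8B F0 9F 91 BF F2 A5 9E A1 EE 85 8E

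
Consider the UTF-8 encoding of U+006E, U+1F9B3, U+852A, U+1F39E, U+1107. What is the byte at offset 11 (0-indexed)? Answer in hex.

0x9E

U+006E → 1-byte form 6E at offsets 0–0.
U+1F9B3 → 4-byte form F0 9F A6 B3 at offsets 1–4.
U+852A → 3-byte form E8 94 AA at offsets 5–7.
U+1F39E → 4-byte form F0 9F 8E 9E at offsets 8–11.
Offset 11 falls in char 4's range; it's byte 4 of F0 9F 8E 9E = 0x9E.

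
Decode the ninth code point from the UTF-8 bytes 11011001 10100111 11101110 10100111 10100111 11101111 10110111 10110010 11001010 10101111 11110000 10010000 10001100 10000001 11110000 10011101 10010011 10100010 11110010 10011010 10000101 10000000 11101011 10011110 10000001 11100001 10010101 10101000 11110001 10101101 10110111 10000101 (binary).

Offset 0: leading byte 0xD9 = 11011001 → 2-byte char #1 = D9 A7.
Offset 2: leading byte 0xEE = 11101110 → 3-byte char #2 = EE A7 A7.
Offset 5: leading byte 0xEF = 11101111 → 3-byte char #3 = EF B7 B2.
Offset 8: leading byte 0xCA = 11001010 → 2-byte char #4 = CA AF.
Offset 10: leading byte 0xF0 = 11110000 → 4-byte char #5 = F0 90 8C 81.
Offset 14: leading byte 0xF0 = 11110000 → 4-byte char #6 = F0 9D 93 A2.
Offset 18: leading byte 0xF2 = 11110010 → 4-byte char #7 = F2 9A 85 80.
Offset 22: leading byte 0xEB = 11101011 → 3-byte char #8 = EB 9E 81.
Offset 25: leading byte 0xE1 = 11100001 → 3-byte char #9 = E1 95 A8.
Leading byte 0xE1 = 11100001 matches 1110xxxx → 3-byte sequence.
Byte 1: 0xE1 = 11100001, payload 0001 (4 bits).
Byte 2: 0x95 = 10010101 (10xxxxxx ✓), payload 010101.
Byte 3: 0xA8 = 10101000 (10xxxxxx ✓), payload 101000.
Concatenate: 0001010101101000 = 0x1568 (16 bits → U+1568).

U+1568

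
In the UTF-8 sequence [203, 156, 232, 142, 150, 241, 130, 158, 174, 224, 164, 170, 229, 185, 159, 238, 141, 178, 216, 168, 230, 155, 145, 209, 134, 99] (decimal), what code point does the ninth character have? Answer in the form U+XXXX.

U+0446

Offset 0: leading byte 0xCB = 11001011 → 2-byte char #1 = CB 9C.
Offset 2: leading byte 0xE8 = 11101000 → 3-byte char #2 = E8 8E 96.
Offset 5: leading byte 0xF1 = 11110001 → 4-byte char #3 = F1 82 9E AE.
Offset 9: leading byte 0xE0 = 11100000 → 3-byte char #4 = E0 A4 AA.
Offset 12: leading byte 0xE5 = 11100101 → 3-byte char #5 = E5 B9 9F.
Offset 15: leading byte 0xEE = 11101110 → 3-byte char #6 = EE 8D B2.
Offset 18: leading byte 0xD8 = 11011000 → 2-byte char #7 = D8 A8.
Offset 20: leading byte 0xE6 = 11100110 → 3-byte char #8 = E6 9B 91.
Offset 23: leading byte 0xD1 = 11010001 → 2-byte char #9 = D1 86.
Leading byte 0xD1 = 11010001 matches 110xxxxx → 2-byte sequence.
Byte 1: 0xD1 = 11010001, payload 10001 (5 bits).
Byte 2: 0x86 = 10000110 (10xxxxxx ✓), payload 000110.
Concatenate: 10001000110 = 0x446 (11 bits → U+0446).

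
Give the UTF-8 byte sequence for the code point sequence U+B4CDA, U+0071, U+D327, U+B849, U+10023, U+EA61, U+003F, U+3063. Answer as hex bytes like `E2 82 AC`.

U+B4CDA: 4-byte form → F2 B4 B3 9A.
U+0071: 1-byte form → 71.
U+D327: 3-byte form → ED 8C A7.
U+B849: 3-byte form → EB A1 89.
U+10023: 4-byte form → F0 90 80 A3.
U+EA61: 3-byte form → EE A9 A1.
U+003F: 1-byte form → 3F.
U+3063: 3-byte form → E3 81 A3.
Concatenated (22 bytes): F2 B4 B3 9A 71 ED 8C A7 EB A1 89 F0 90 80 A3 EE A9 A1 3F E3 81 A3.

F2 B4 B3 9A 71 ED 8C A7 EB A1 89 F0 90 80 A3 EE A9 A1 3F E3 81 A3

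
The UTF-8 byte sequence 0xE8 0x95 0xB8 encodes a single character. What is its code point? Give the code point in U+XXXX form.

Leading byte 0xE8 = 11101000 matches 1110xxxx → 3-byte sequence.
Byte 1: 0xE8 = 11101000, payload 1000 (4 bits).
Byte 2: 0x95 = 10010101 (10xxxxxx ✓), payload 010101.
Byte 3: 0xB8 = 10111000 (10xxxxxx ✓), payload 111000.
Concatenate: 1000010101111000 = 0x8578 (16 bits → U+8578).

U+8578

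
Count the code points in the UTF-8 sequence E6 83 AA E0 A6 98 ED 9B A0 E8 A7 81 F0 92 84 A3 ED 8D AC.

6

Byte at offset 0: 0xE6 = 11100110 → 3-byte char (#1). Advance 3.
Byte at offset 3: 0xE0 = 11100000 → 3-byte char (#2). Advance 3.
Byte at offset 6: 0xED = 11101101 → 3-byte char (#3). Advance 3.
Byte at offset 9: 0xE8 = 11101000 → 3-byte char (#4). Advance 3.
Byte at offset 12: 0xF0 = 11110000 → 4-byte char (#5). Advance 4.
Byte at offset 16: 0xED = 11101101 → 3-byte char (#6). Advance 3.
Reached end at offset 19 after 6 code points.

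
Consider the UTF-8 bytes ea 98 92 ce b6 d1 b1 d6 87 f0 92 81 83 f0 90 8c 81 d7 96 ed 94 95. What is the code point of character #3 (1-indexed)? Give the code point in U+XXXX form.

Offset 0: leading byte 0xEA = 11101010 → 3-byte char #1 = EA 98 92.
Offset 3: leading byte 0xCE = 11001110 → 2-byte char #2 = CE B6.
Offset 5: leading byte 0xD1 = 11010001 → 2-byte char #3 = D1 B1.
Leading byte 0xD1 = 11010001 matches 110xxxxx → 2-byte sequence.
Byte 1: 0xD1 = 11010001, payload 10001 (5 bits).
Byte 2: 0xB1 = 10110001 (10xxxxxx ✓), payload 110001.
Concatenate: 10001110001 = 0x471 (11 bits → U+0471).

U+0471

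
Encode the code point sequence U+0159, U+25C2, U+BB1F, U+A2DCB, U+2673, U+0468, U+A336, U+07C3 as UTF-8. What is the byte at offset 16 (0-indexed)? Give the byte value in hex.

0xA8

U+0159 → 2-byte form C5 99 at offsets 0–1.
U+25C2 → 3-byte form E2 97 82 at offsets 2–4.
U+BB1F → 3-byte form EB AC 9F at offsets 5–7.
U+A2DCB → 4-byte form F2 A2 B7 8B at offsets 8–11.
U+2673 → 3-byte form E2 99 B3 at offsets 12–14.
U+0468 → 2-byte form D1 A8 at offsets 15–16.
Offset 16 falls in char 6's range; it's byte 2 of D1 A8 = 0xA8.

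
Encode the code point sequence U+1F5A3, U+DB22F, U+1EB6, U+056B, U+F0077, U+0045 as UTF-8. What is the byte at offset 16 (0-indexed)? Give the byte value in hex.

U+1F5A3 → 4-byte form F0 9F 96 A3 at offsets 0–3.
U+DB22F → 4-byte form F3 9B 88 AF at offsets 4–7.
U+1EB6 → 3-byte form E1 BA B6 at offsets 8–10.
U+056B → 2-byte form D5 AB at offsets 11–12.
U+F0077 → 4-byte form F3 B0 81 B7 at offsets 13–16.
Offset 16 falls in char 5's range; it's byte 4 of F3 B0 81 B7 = 0xB7.

0xB7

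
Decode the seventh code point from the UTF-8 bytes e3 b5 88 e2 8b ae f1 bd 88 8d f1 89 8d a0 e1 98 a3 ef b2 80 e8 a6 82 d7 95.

Offset 0: leading byte 0xE3 = 11100011 → 3-byte char #1 = E3 B5 88.
Offset 3: leading byte 0xE2 = 11100010 → 3-byte char #2 = E2 8B AE.
Offset 6: leading byte 0xF1 = 11110001 → 4-byte char #3 = F1 BD 88 8D.
Offset 10: leading byte 0xF1 = 11110001 → 4-byte char #4 = F1 89 8D A0.
Offset 14: leading byte 0xE1 = 11100001 → 3-byte char #5 = E1 98 A3.
Offset 17: leading byte 0xEF = 11101111 → 3-byte char #6 = EF B2 80.
Offset 20: leading byte 0xE8 = 11101000 → 3-byte char #7 = E8 A6 82.
Leading byte 0xE8 = 11101000 matches 1110xxxx → 3-byte sequence.
Byte 1: 0xE8 = 11101000, payload 1000 (4 bits).
Byte 2: 0xA6 = 10100110 (10xxxxxx ✓), payload 100110.
Byte 3: 0x82 = 10000010 (10xxxxxx ✓), payload 000010.
Concatenate: 1000100110000010 = 0x8982 (16 bits → U+8982).

U+8982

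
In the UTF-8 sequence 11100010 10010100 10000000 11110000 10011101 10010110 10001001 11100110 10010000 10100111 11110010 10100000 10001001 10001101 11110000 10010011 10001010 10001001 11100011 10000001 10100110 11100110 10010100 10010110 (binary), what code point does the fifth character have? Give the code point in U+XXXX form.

Offset 0: leading byte 0xE2 = 11100010 → 3-byte char #1 = E2 94 80.
Offset 3: leading byte 0xF0 = 11110000 → 4-byte char #2 = F0 9D 96 89.
Offset 7: leading byte 0xE6 = 11100110 → 3-byte char #3 = E6 90 A7.
Offset 10: leading byte 0xF2 = 11110010 → 4-byte char #4 = F2 A0 89 8D.
Offset 14: leading byte 0xF0 = 11110000 → 4-byte char #5 = F0 93 8A 89.
Leading byte 0xF0 = 11110000 matches 11110xxx → 4-byte sequence.
Byte 1: 0xF0 = 11110000, payload 000 (3 bits).
Byte 2: 0x93 = 10010011 (10xxxxxx ✓), payload 010011.
Byte 3: 0x8A = 10001010 (10xxxxxx ✓), payload 001010.
Byte 4: 0x89 = 10001001 (10xxxxxx ✓), payload 001001.
Concatenate: 000010011001010001001 = 0x13289 (21 bits → U+13289).

U+13289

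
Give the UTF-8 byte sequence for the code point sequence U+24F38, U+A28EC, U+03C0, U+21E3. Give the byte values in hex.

F0 A4 BC B8 F2 A2 A3 AC CF 80 E2 87 A3

U+24F38: 4-byte form → F0 A4 BC B8.
U+A28EC: 4-byte form → F2 A2 A3 AC.
U+03C0: 2-byte form → CF 80.
U+21E3: 3-byte form → E2 87 A3.
Concatenated (13 bytes): F0 A4 BC B8 F2 A2 A3 AC CF 80 E2 87 A3.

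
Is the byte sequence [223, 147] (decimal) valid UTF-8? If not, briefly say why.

Leading byte 0xDF = 11011111 → 2-byte form.
Continuation bytes 0x93=10010011 all match 10xxxxxx.
Decoded value 0x7D3 is ≥ 0x80 (shortest form) and not a surrogate.

valid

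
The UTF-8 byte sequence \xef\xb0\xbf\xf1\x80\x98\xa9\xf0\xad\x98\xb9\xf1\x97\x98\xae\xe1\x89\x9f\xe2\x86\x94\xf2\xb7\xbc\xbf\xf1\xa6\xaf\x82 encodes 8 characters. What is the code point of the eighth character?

U+66BC2

Offset 0: leading byte 0xEF = 11101111 → 3-byte char #1 = EF B0 BF.
Offset 3: leading byte 0xF1 = 11110001 → 4-byte char #2 = F1 80 98 A9.
Offset 7: leading byte 0xF0 = 11110000 → 4-byte char #3 = F0 AD 98 B9.
Offset 11: leading byte 0xF1 = 11110001 → 4-byte char #4 = F1 97 98 AE.
Offset 15: leading byte 0xE1 = 11100001 → 3-byte char #5 = E1 89 9F.
Offset 18: leading byte 0xE2 = 11100010 → 3-byte char #6 = E2 86 94.
Offset 21: leading byte 0xF2 = 11110010 → 4-byte char #7 = F2 B7 BC BF.
Offset 25: leading byte 0xF1 = 11110001 → 4-byte char #8 = F1 A6 AF 82.
Leading byte 0xF1 = 11110001 matches 11110xxx → 4-byte sequence.
Byte 1: 0xF1 = 11110001, payload 001 (3 bits).
Byte 2: 0xA6 = 10100110 (10xxxxxx ✓), payload 100110.
Byte 3: 0xAF = 10101111 (10xxxxxx ✓), payload 101111.
Byte 4: 0x82 = 10000010 (10xxxxxx ✓), payload 000010.
Concatenate: 001100110101111000010 = 0x66BC2 (21 bits → U+66BC2).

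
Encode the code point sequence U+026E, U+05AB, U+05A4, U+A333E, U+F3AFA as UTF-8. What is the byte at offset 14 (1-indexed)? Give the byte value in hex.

1-indexed offset 14 is 0-indexed offset 13.
U+026E → 2-byte form C9 AE at offsets 0–1.
U+05AB → 2-byte form D6 AB at offsets 2–3.
U+05A4 → 2-byte form D6 A4 at offsets 4–5.
U+A333E → 4-byte form F2 A3 8C BE at offsets 6–9.
U+F3AFA → 4-byte form F3 B3 AB BA at offsets 10–13.
Offset 13 falls in char 5's range; it's byte 4 of F3 B3 AB BA = 0xBA.

0xBA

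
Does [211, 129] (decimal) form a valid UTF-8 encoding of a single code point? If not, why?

Leading byte 0xD3 = 11010011 → 2-byte form.
Continuation bytes 0x81=10000001 all match 10xxxxxx.
Decoded value 0x4C1 is ≥ 0x80 (shortest form) and not a surrogate.

valid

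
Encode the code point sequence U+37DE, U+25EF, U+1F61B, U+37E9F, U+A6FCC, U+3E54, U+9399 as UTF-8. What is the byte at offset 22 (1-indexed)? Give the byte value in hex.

0xE9

1-indexed offset 22 is 0-indexed offset 21.
U+37DE → 3-byte form E3 9F 9E at offsets 0–2.
U+25EF → 3-byte form E2 97 AF at offsets 3–5.
U+1F61B → 4-byte form F0 9F 98 9B at offsets 6–9.
U+37E9F → 4-byte form F0 B7 BA 9F at offsets 10–13.
U+A6FCC → 4-byte form F2 A6 BF 8C at offsets 14–17.
U+3E54 → 3-byte form E3 B9 94 at offsets 18–20.
U+9399 → 3-byte form E9 8E 99 at offsets 21–23.
Offset 21 falls in char 7's range; it's byte 1 of E9 8E 99 = 0xE9.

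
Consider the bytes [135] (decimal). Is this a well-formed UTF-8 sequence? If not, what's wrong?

Byte 0x87 = 10000111 has the form 10xxxxxx — a continuation byte — but there is no preceding leading byte.

invalid (continuation byte with no leading byte)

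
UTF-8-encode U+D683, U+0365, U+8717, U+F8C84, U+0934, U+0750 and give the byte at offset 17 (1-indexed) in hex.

0x90

1-indexed offset 17 is 0-indexed offset 16.
U+D683 → 3-byte form ED 9A 83 at offsets 0–2.
U+0365 → 2-byte form CD A5 at offsets 3–4.
U+8717 → 3-byte form E8 9C 97 at offsets 5–7.
U+F8C84 → 4-byte form F3 B8 B2 84 at offsets 8–11.
U+0934 → 3-byte form E0 A4 B4 at offsets 12–14.
U+0750 → 2-byte form DD 90 at offsets 15–16.
Offset 16 falls in char 6's range; it's byte 2 of DD 90 = 0x90.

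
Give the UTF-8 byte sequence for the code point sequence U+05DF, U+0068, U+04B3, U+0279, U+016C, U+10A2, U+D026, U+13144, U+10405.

D7 9F 68 D2 B3 C9 B9 C5 AC E1 82 A2 ED 80 A6 F0 93 85 84 F0 90 90 85

U+05DF: 2-byte form → D7 9F.
U+0068: 1-byte form → 68.
U+04B3: 2-byte form → D2 B3.
U+0279: 2-byte form → C9 B9.
U+016C: 2-byte form → C5 AC.
U+10A2: 3-byte form → E1 82 A2.
U+D026: 3-byte form → ED 80 A6.
U+13144: 4-byte form → F0 93 85 84.
U+10405: 4-byte form → F0 90 90 85.
Concatenated (23 bytes): D7 9F 68 D2 B3 C9 B9 C5 AC E1 82 A2 ED 80 A6 F0 93 85 84 F0 90 90 85.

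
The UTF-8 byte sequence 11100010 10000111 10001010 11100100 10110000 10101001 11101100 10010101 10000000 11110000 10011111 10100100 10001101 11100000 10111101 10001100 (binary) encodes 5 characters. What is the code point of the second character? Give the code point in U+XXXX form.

Offset 0: leading byte 0xE2 = 11100010 → 3-byte char #1 = E2 87 8A.
Offset 3: leading byte 0xE4 = 11100100 → 3-byte char #2 = E4 B0 A9.
Leading byte 0xE4 = 11100100 matches 1110xxxx → 3-byte sequence.
Byte 1: 0xE4 = 11100100, payload 0100 (4 bits).
Byte 2: 0xB0 = 10110000 (10xxxxxx ✓), payload 110000.
Byte 3: 0xA9 = 10101001 (10xxxxxx ✓), payload 101001.
Concatenate: 0100110000101001 = 0x4C29 (16 bits → U+4C29).

U+4C29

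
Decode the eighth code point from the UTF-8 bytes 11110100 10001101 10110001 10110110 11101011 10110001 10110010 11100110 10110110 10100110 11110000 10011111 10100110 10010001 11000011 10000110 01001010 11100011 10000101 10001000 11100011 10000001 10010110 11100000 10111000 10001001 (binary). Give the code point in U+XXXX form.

Offset 0: leading byte 0xF4 = 11110100 → 4-byte char #1 = F4 8D B1 B6.
Offset 4: leading byte 0xEB = 11101011 → 3-byte char #2 = EB B1 B2.
Offset 7: leading byte 0xE6 = 11100110 → 3-byte char #3 = E6 B6 A6.
Offset 10: leading byte 0xF0 = 11110000 → 4-byte char #4 = F0 9F A6 91.
Offset 14: leading byte 0xC3 = 11000011 → 2-byte char #5 = C3 86.
Offset 16: leading byte 0x4A = 01001010 → 1-byte char #6 = 4A.
Offset 17: leading byte 0xE3 = 11100011 → 3-byte char #7 = E3 85 88.
Offset 20: leading byte 0xE3 = 11100011 → 3-byte char #8 = E3 81 96.
Leading byte 0xE3 = 11100011 matches 1110xxxx → 3-byte sequence.
Byte 1: 0xE3 = 11100011, payload 0011 (4 bits).
Byte 2: 0x81 = 10000001 (10xxxxxx ✓), payload 000001.
Byte 3: 0x96 = 10010110 (10xxxxxx ✓), payload 010110.
Concatenate: 0011000001010110 = 0x3056 (16 bits → U+3056).

U+3056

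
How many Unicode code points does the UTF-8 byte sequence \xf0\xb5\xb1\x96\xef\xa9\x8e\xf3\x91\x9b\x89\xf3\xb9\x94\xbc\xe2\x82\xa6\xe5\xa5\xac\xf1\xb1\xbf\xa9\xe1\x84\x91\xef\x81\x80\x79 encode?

Byte at offset 0: 0xF0 = 11110000 → 4-byte char (#1). Advance 4.
Byte at offset 4: 0xEF = 11101111 → 3-byte char (#2). Advance 3.
Byte at offset 7: 0xF3 = 11110011 → 4-byte char (#3). Advance 4.
Byte at offset 11: 0xF3 = 11110011 → 4-byte char (#4). Advance 4.
Byte at offset 15: 0xE2 = 11100010 → 3-byte char (#5). Advance 3.
Byte at offset 18: 0xE5 = 11100101 → 3-byte char (#6). Advance 3.
Byte at offset 21: 0xF1 = 11110001 → 4-byte char (#7). Advance 4.
Byte at offset 25: 0xE1 = 11100001 → 3-byte char (#8). Advance 3.
Byte at offset 28: 0xEF = 11101111 → 3-byte char (#9). Advance 3.
Byte at offset 31: 0x79 = 01111001 → 1-byte char (#10). Advance 1.
Reached end at offset 32 after 10 code points.

10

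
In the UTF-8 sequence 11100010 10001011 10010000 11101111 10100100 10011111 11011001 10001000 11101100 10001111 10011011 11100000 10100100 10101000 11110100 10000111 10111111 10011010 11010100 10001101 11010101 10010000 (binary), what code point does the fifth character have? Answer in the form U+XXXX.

U+0928

Offset 0: leading byte 0xE2 = 11100010 → 3-byte char #1 = E2 8B 90.
Offset 3: leading byte 0xEF = 11101111 → 3-byte char #2 = EF A4 9F.
Offset 6: leading byte 0xD9 = 11011001 → 2-byte char #3 = D9 88.
Offset 8: leading byte 0xEC = 11101100 → 3-byte char #4 = EC 8F 9B.
Offset 11: leading byte 0xE0 = 11100000 → 3-byte char #5 = E0 A4 A8.
Leading byte 0xE0 = 11100000 matches 1110xxxx → 3-byte sequence.
Byte 1: 0xE0 = 11100000, payload 0000 (4 bits).
Byte 2: 0xA4 = 10100100 (10xxxxxx ✓), payload 100100.
Byte 3: 0xA8 = 10101000 (10xxxxxx ✓), payload 101000.
Concatenate: 0000100100101000 = 0x928 (16 bits → U+0928).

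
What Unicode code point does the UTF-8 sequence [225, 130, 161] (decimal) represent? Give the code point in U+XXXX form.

U+10A1

Leading byte 0xE1 = 11100001 matches 1110xxxx → 3-byte sequence.
Byte 1: 0xE1 = 11100001, payload 0001 (4 bits).
Byte 2: 0x82 = 10000010 (10xxxxxx ✓), payload 000010.
Byte 3: 0xA1 = 10100001 (10xxxxxx ✓), payload 100001.
Concatenate: 0001000010100001 = 0x10A1 (16 bits → U+10A1).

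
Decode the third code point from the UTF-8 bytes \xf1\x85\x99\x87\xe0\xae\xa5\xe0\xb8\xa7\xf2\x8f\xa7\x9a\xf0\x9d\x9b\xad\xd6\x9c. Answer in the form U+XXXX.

U+0E27

Offset 0: leading byte 0xF1 = 11110001 → 4-byte char #1 = F1 85 99 87.
Offset 4: leading byte 0xE0 = 11100000 → 3-byte char #2 = E0 AE A5.
Offset 7: leading byte 0xE0 = 11100000 → 3-byte char #3 = E0 B8 A7.
Leading byte 0xE0 = 11100000 matches 1110xxxx → 3-byte sequence.
Byte 1: 0xE0 = 11100000, payload 0000 (4 bits).
Byte 2: 0xB8 = 10111000 (10xxxxxx ✓), payload 111000.
Byte 3: 0xA7 = 10100111 (10xxxxxx ✓), payload 100111.
Concatenate: 0000111000100111 = 0xE27 (16 bits → U+0E27).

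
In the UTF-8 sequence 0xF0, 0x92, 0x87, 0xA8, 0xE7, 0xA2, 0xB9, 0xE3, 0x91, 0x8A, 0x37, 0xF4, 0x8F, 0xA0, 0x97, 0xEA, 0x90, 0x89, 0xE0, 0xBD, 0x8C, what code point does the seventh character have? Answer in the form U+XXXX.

Offset 0: leading byte 0xF0 = 11110000 → 4-byte char #1 = F0 92 87 A8.
Offset 4: leading byte 0xE7 = 11100111 → 3-byte char #2 = E7 A2 B9.
Offset 7: leading byte 0xE3 = 11100011 → 3-byte char #3 = E3 91 8A.
Offset 10: leading byte 0x37 = 00110111 → 1-byte char #4 = 37.
Offset 11: leading byte 0xF4 = 11110100 → 4-byte char #5 = F4 8F A0 97.
Offset 15: leading byte 0xEA = 11101010 → 3-byte char #6 = EA 90 89.
Offset 18: leading byte 0xE0 = 11100000 → 3-byte char #7 = E0 BD 8C.
Leading byte 0xE0 = 11100000 matches 1110xxxx → 3-byte sequence.
Byte 1: 0xE0 = 11100000, payload 0000 (4 bits).
Byte 2: 0xBD = 10111101 (10xxxxxx ✓), payload 111101.
Byte 3: 0x8C = 10001100 (10xxxxxx ✓), payload 001100.
Concatenate: 0000111101001100 = 0xF4C (16 bits → U+0F4C).

U+0F4C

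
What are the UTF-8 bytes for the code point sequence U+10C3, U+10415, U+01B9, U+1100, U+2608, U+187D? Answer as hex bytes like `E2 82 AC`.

E1 83 83 F0 90 90 95 C6 B9 E1 84 80 E2 98 88 E1 A1 BD

U+10C3: 3-byte form → E1 83 83.
U+10415: 4-byte form → F0 90 90 95.
U+01B9: 2-byte form → C6 B9.
U+1100: 3-byte form → E1 84 80.
U+2608: 3-byte form → E2 98 88.
U+187D: 3-byte form → E1 A1 BD.
Concatenated (18 bytes): E1 83 83 F0 90 90 95 C6 B9 E1 84 80 E2 98 88 E1 A1 BD.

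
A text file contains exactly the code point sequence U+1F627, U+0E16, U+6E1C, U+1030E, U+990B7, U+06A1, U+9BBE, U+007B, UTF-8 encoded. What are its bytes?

F0 9F 98 A7 E0 B8 96 E6 B8 9C F0 90 8C 8E F2 99 82 B7 DA A1 E9 AE BE 7B

U+1F627: 4-byte form → F0 9F 98 A7.
U+0E16: 3-byte form → E0 B8 96.
U+6E1C: 3-byte form → E6 B8 9C.
U+1030E: 4-byte form → F0 90 8C 8E.
U+990B7: 4-byte form → F2 99 82 B7.
U+06A1: 2-byte form → DA A1.
U+9BBE: 3-byte form → E9 AE BE.
U+007B: 1-byte form → 7B.
Concatenated (24 bytes): F0 9F 98 A7 E0 B8 96 E6 B8 9C F0 90 8C 8E F2 99 82 B7 DA A1 E9 AE BE 7B.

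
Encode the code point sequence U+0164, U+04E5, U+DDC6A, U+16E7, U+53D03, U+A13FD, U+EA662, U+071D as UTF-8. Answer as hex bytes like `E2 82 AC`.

C5 A4 D3 A5 F3 9D B1 AA E1 9B A7 F1 93 B4 83 F2 A1 8F BD F3 AA 99 A2 DC 9D

U+0164: 2-byte form → C5 A4.
U+04E5: 2-byte form → D3 A5.
U+DDC6A: 4-byte form → F3 9D B1 AA.
U+16E7: 3-byte form → E1 9B A7.
U+53D03: 4-byte form → F1 93 B4 83.
U+A13FD: 4-byte form → F2 A1 8F BD.
U+EA662: 4-byte form → F3 AA 99 A2.
U+071D: 2-byte form → DC 9D.
Concatenated (25 bytes): C5 A4 D3 A5 F3 9D B1 AA E1 9B A7 F1 93 B4 83 F2 A1 8F BD F3 AA 99 A2 DC 9D.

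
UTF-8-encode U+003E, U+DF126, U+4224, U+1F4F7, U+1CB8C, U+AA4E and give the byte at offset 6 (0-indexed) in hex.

U+003E → 1-byte form 3E at offsets 0–0.
U+DF126 → 4-byte form F3 9F 84 A6 at offsets 1–4.
U+4224 → 3-byte form E4 88 A4 at offsets 5–7.
Offset 6 falls in char 3's range; it's byte 2 of E4 88 A4 = 0x88.

0x88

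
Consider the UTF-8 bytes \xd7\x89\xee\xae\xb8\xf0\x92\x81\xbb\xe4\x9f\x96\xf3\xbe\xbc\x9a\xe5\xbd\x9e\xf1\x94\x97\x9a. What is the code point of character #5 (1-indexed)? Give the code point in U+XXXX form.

Offset 0: leading byte 0xD7 = 11010111 → 2-byte char #1 = D7 89.
Offset 2: leading byte 0xEE = 11101110 → 3-byte char #2 = EE AE B8.
Offset 5: leading byte 0xF0 = 11110000 → 4-byte char #3 = F0 92 81 BB.
Offset 9: leading byte 0xE4 = 11100100 → 3-byte char #4 = E4 9F 96.
Offset 12: leading byte 0xF3 = 11110011 → 4-byte char #5 = F3 BE BC 9A.
Leading byte 0xF3 = 11110011 matches 11110xxx → 4-byte sequence.
Byte 1: 0xF3 = 11110011, payload 011 (3 bits).
Byte 2: 0xBE = 10111110 (10xxxxxx ✓), payload 111110.
Byte 3: 0xBC = 10111100 (10xxxxxx ✓), payload 111100.
Byte 4: 0x9A = 10011010 (10xxxxxx ✓), payload 011010.
Concatenate: 011111110111100011010 = 0xFEF1A (21 bits → U+FEF1A).

U+FEF1A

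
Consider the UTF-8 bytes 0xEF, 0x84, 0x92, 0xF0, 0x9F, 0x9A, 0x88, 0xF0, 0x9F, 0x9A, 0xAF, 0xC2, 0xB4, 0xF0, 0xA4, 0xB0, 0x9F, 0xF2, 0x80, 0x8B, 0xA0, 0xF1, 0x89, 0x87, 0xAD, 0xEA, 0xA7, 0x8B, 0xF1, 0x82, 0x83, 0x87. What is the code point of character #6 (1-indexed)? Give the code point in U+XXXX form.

U+802E0

Offset 0: leading byte 0xEF = 11101111 → 3-byte char #1 = EF 84 92.
Offset 3: leading byte 0xF0 = 11110000 → 4-byte char #2 = F0 9F 9A 88.
Offset 7: leading byte 0xF0 = 11110000 → 4-byte char #3 = F0 9F 9A AF.
Offset 11: leading byte 0xC2 = 11000010 → 2-byte char #4 = C2 B4.
Offset 13: leading byte 0xF0 = 11110000 → 4-byte char #5 = F0 A4 B0 9F.
Offset 17: leading byte 0xF2 = 11110010 → 4-byte char #6 = F2 80 8B A0.
Leading byte 0xF2 = 11110010 matches 11110xxx → 4-byte sequence.
Byte 1: 0xF2 = 11110010, payload 010 (3 bits).
Byte 2: 0x80 = 10000000 (10xxxxxx ✓), payload 000000.
Byte 3: 0x8B = 10001011 (10xxxxxx ✓), payload 001011.
Byte 4: 0xA0 = 10100000 (10xxxxxx ✓), payload 100000.
Concatenate: 010000000001011100000 = 0x802E0 (21 bits → U+802E0).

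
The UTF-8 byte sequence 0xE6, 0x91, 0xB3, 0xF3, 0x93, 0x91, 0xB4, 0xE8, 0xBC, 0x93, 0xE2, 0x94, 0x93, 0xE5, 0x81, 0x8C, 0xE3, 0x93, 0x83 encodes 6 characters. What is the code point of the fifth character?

U+504C

Offset 0: leading byte 0xE6 = 11100110 → 3-byte char #1 = E6 91 B3.
Offset 3: leading byte 0xF3 = 11110011 → 4-byte char #2 = F3 93 91 B4.
Offset 7: leading byte 0xE8 = 11101000 → 3-byte char #3 = E8 BC 93.
Offset 10: leading byte 0xE2 = 11100010 → 3-byte char #4 = E2 94 93.
Offset 13: leading byte 0xE5 = 11100101 → 3-byte char #5 = E5 81 8C.
Leading byte 0xE5 = 11100101 matches 1110xxxx → 3-byte sequence.
Byte 1: 0xE5 = 11100101, payload 0101 (4 bits).
Byte 2: 0x81 = 10000001 (10xxxxxx ✓), payload 000001.
Byte 3: 0x8C = 10001100 (10xxxxxx ✓), payload 001100.
Concatenate: 0101000001001100 = 0x504C (16 bits → U+504C).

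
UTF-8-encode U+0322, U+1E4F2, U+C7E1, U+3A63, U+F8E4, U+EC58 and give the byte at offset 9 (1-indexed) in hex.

1-indexed offset 9 is 0-indexed offset 8.
U+0322 → 2-byte form CC A2 at offsets 0–1.
U+1E4F2 → 4-byte form F0 9E 93 B2 at offsets 2–5.
U+C7E1 → 3-byte form EC 9F A1 at offsets 6–8.
Offset 8 falls in char 3's range; it's byte 3 of EC 9F A1 = 0xA1.

0xA1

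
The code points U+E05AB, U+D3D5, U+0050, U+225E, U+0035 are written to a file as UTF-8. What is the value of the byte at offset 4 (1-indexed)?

0xAB

1-indexed offset 4 is 0-indexed offset 3.
U+E05AB → 4-byte form F3 A0 96 AB at offsets 0–3.
Offset 3 falls in char 1's range; it's byte 4 of F3 A0 96 AB = 0xAB.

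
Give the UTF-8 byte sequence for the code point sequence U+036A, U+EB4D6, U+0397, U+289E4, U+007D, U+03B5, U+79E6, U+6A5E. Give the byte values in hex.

CD AA F3 AB 93 96 CE 97 F0 A8 A7 A4 7D CE B5 E7 A7 A6 E6 A9 9E

U+036A: 2-byte form → CD AA.
U+EB4D6: 4-byte form → F3 AB 93 96.
U+0397: 2-byte form → CE 97.
U+289E4: 4-byte form → F0 A8 A7 A4.
U+007D: 1-byte form → 7D.
U+03B5: 2-byte form → CE B5.
U+79E6: 3-byte form → E7 A7 A6.
U+6A5E: 3-byte form → E6 A9 9E.
Concatenated (21 bytes): CD AA F3 AB 93 96 CE 97 F0 A8 A7 A4 7D CE B5 E7 A7 A6 E6 A9 9E.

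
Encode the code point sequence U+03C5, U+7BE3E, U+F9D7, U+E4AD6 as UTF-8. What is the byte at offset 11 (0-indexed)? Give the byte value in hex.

U+03C5 → 2-byte form CF 85 at offsets 0–1.
U+7BE3E → 4-byte form F1 BB B8 BE at offsets 2–5.
U+F9D7 → 3-byte form EF A7 97 at offsets 6–8.
U+E4AD6 → 4-byte form F3 A4 AB 96 at offsets 9–12.
Offset 11 falls in char 4's range; it's byte 3 of F3 A4 AB 96 = 0xAB.

0xAB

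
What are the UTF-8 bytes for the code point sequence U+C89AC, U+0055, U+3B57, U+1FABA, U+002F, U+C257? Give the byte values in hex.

F3 88 A6 AC 55 E3 AD 97 F0 9F AA BA 2F EC 89 97

U+C89AC: 4-byte form → F3 88 A6 AC.
U+0055: 1-byte form → 55.
U+3B57: 3-byte form → E3 AD 97.
U+1FABA: 4-byte form → F0 9F AA BA.
U+002F: 1-byte form → 2F.
U+C257: 3-byte form → EC 89 97.
Concatenated (16 bytes): F3 88 A6 AC 55 E3 AD 97 F0 9F AA BA 2F EC 89 97.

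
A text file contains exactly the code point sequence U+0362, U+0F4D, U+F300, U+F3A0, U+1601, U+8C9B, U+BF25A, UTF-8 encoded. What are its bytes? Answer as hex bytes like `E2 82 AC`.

CD A2 E0 BD 8D EF 8C 80 EF 8E A0 E1 98 81 E8 B2 9B F2 BF 89 9A

U+0362: 2-byte form → CD A2.
U+0F4D: 3-byte form → E0 BD 8D.
U+F300: 3-byte form → EF 8C 80.
U+F3A0: 3-byte form → EF 8E A0.
U+1601: 3-byte form → E1 98 81.
U+8C9B: 3-byte form → E8 B2 9B.
U+BF25A: 4-byte form → F2 BF 89 9A.
Concatenated (21 bytes): CD A2 E0 BD 8D EF 8C 80 EF 8E A0 E1 98 81 E8 B2 9B F2 BF 89 9A.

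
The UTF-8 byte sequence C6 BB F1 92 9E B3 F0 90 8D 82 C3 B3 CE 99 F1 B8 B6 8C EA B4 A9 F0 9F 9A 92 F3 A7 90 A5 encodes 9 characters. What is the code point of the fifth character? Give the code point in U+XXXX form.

U+0399

Offset 0: leading byte 0xC6 = 11000110 → 2-byte char #1 = C6 BB.
Offset 2: leading byte 0xF1 = 11110001 → 4-byte char #2 = F1 92 9E B3.
Offset 6: leading byte 0xF0 = 11110000 → 4-byte char #3 = F0 90 8D 82.
Offset 10: leading byte 0xC3 = 11000011 → 2-byte char #4 = C3 B3.
Offset 12: leading byte 0xCE = 11001110 → 2-byte char #5 = CE 99.
Leading byte 0xCE = 11001110 matches 110xxxxx → 2-byte sequence.
Byte 1: 0xCE = 11001110, payload 01110 (5 bits).
Byte 2: 0x99 = 10011001 (10xxxxxx ✓), payload 011001.
Concatenate: 01110011001 = 0x399 (11 bits → U+0399).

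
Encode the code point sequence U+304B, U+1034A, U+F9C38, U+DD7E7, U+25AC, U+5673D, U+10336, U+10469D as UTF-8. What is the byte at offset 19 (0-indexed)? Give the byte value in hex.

U+304B → 3-byte form E3 81 8B at offsets 0–2.
U+1034A → 4-byte form F0 90 8D 8A at offsets 3–6.
U+F9C38 → 4-byte form F3 B9 B0 B8 at offsets 7–10.
U+DD7E7 → 4-byte form F3 9D 9F A7 at offsets 11–14.
U+25AC → 3-byte form E2 96 AC at offsets 15–17.
U+5673D → 4-byte form F1 96 9C BD at offsets 18–21.
Offset 19 falls in char 6's range; it's byte 2 of F1 96 9C BD = 0x96.

0x96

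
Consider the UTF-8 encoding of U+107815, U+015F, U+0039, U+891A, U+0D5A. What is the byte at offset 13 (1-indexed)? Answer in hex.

1-indexed offset 13 is 0-indexed offset 12.
U+107815 → 4-byte form F4 87 A0 95 at offsets 0–3.
U+015F → 2-byte form C5 9F at offsets 4–5.
U+0039 → 1-byte form 39 at offsets 6–6.
U+891A → 3-byte form E8 A4 9A at offsets 7–9.
U+0D5A → 3-byte form E0 B5 9A at offsets 10–12.
Offset 12 falls in char 5's range; it's byte 3 of E0 B5 9A = 0x9A.

0x9A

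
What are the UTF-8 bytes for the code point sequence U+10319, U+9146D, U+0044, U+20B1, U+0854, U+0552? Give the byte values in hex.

U+10319: 4-byte form → F0 90 8C 99.
U+9146D: 4-byte form → F2 91 91 AD.
U+0044: 1-byte form → 44.
U+20B1: 3-byte form → E2 82 B1.
U+0854: 3-byte form → E0 A1 94.
U+0552: 2-byte form → D5 92.
Concatenated (17 bytes): F0 90 8C 99 F2 91 91 AD 44 E2 82 B1 E0 A1 94 D5 92.

F0 90 8C 99 F2 91 91 AD 44 E2 82 B1 E0 A1 94 D5 92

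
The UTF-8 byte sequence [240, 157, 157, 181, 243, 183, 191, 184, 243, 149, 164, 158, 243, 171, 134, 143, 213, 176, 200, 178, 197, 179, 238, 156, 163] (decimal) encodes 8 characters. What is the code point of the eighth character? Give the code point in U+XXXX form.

U+E723

Offset 0: leading byte 0xF0 = 11110000 → 4-byte char #1 = F0 9D 9D B5.
Offset 4: leading byte 0xF3 = 11110011 → 4-byte char #2 = F3 B7 BF B8.
Offset 8: leading byte 0xF3 = 11110011 → 4-byte char #3 = F3 95 A4 9E.
Offset 12: leading byte 0xF3 = 11110011 → 4-byte char #4 = F3 AB 86 8F.
Offset 16: leading byte 0xD5 = 11010101 → 2-byte char #5 = D5 B0.
Offset 18: leading byte 0xC8 = 11001000 → 2-byte char #6 = C8 B2.
Offset 20: leading byte 0xC5 = 11000101 → 2-byte char #7 = C5 B3.
Offset 22: leading byte 0xEE = 11101110 → 3-byte char #8 = EE 9C A3.
Leading byte 0xEE = 11101110 matches 1110xxxx → 3-byte sequence.
Byte 1: 0xEE = 11101110, payload 1110 (4 bits).
Byte 2: 0x9C = 10011100 (10xxxxxx ✓), payload 011100.
Byte 3: 0xA3 = 10100011 (10xxxxxx ✓), payload 100011.
Concatenate: 1110011100100011 = 0xE723 (16 bits → U+E723).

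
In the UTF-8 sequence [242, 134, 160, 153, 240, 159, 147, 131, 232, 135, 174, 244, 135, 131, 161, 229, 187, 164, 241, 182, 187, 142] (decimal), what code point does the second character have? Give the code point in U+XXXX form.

U+1F4C3

Offset 0: leading byte 0xF2 = 11110010 → 4-byte char #1 = F2 86 A0 99.
Offset 4: leading byte 0xF0 = 11110000 → 4-byte char #2 = F0 9F 93 83.
Leading byte 0xF0 = 11110000 matches 11110xxx → 4-byte sequence.
Byte 1: 0xF0 = 11110000, payload 000 (3 bits).
Byte 2: 0x9F = 10011111 (10xxxxxx ✓), payload 011111.
Byte 3: 0x93 = 10010011 (10xxxxxx ✓), payload 010011.
Byte 4: 0x83 = 10000011 (10xxxxxx ✓), payload 000011.
Concatenate: 000011111010011000011 = 0x1F4C3 (21 bits → U+1F4C3).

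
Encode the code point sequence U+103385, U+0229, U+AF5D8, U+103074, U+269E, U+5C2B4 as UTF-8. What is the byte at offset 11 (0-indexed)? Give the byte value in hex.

U+103385 → 4-byte form F4 83 8E 85 at offsets 0–3.
U+0229 → 2-byte form C8 A9 at offsets 4–5.
U+AF5D8 → 4-byte form F2 AF 97 98 at offsets 6–9.
U+103074 → 4-byte form F4 83 81 B4 at offsets 10–13.
Offset 11 falls in char 4's range; it's byte 2 of F4 83 81 B4 = 0x83.

0x83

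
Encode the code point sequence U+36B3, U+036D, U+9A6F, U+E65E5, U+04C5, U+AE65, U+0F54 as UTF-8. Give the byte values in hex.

U+36B3: 3-byte form → E3 9A B3.
U+036D: 2-byte form → CD AD.
U+9A6F: 3-byte form → E9 A9 AF.
U+E65E5: 4-byte form → F3 A6 97 A5.
U+04C5: 2-byte form → D3 85.
U+AE65: 3-byte form → EA B9 A5.
U+0F54: 3-byte form → E0 BD 94.
Concatenated (20 bytes): E3 9A B3 CD AD E9 A9 AF F3 A6 97 A5 D3 85 EA B9 A5 E0 BD 94.

E3 9A B3 CD AD E9 A9 AF F3 A6 97 A5 D3 85 EA B9 A5 E0 BD 94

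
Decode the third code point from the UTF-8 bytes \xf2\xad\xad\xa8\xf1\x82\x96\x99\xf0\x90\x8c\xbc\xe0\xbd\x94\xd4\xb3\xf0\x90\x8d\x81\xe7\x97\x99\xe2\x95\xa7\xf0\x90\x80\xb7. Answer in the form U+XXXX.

U+1033C

Offset 0: leading byte 0xF2 = 11110010 → 4-byte char #1 = F2 AD AD A8.
Offset 4: leading byte 0xF1 = 11110001 → 4-byte char #2 = F1 82 96 99.
Offset 8: leading byte 0xF0 = 11110000 → 4-byte char #3 = F0 90 8C BC.
Leading byte 0xF0 = 11110000 matches 11110xxx → 4-byte sequence.
Byte 1: 0xF0 = 11110000, payload 000 (3 bits).
Byte 2: 0x90 = 10010000 (10xxxxxx ✓), payload 010000.
Byte 3: 0x8C = 10001100 (10xxxxxx ✓), payload 001100.
Byte 4: 0xBC = 10111100 (10xxxxxx ✓), payload 111100.
Concatenate: 000010000001100111100 = 0x1033C (21 bits → U+1033C).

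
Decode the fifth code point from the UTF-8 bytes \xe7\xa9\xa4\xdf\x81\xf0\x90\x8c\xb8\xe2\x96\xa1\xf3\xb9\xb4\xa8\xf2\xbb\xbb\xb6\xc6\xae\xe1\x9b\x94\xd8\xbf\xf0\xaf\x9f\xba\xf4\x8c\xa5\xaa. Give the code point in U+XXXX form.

Offset 0: leading byte 0xE7 = 11100111 → 3-byte char #1 = E7 A9 A4.
Offset 3: leading byte 0xDF = 11011111 → 2-byte char #2 = DF 81.
Offset 5: leading byte 0xF0 = 11110000 → 4-byte char #3 = F0 90 8C B8.
Offset 9: leading byte 0xE2 = 11100010 → 3-byte char #4 = E2 96 A1.
Offset 12: leading byte 0xF3 = 11110011 → 4-byte char #5 = F3 B9 B4 A8.
Leading byte 0xF3 = 11110011 matches 11110xxx → 4-byte sequence.
Byte 1: 0xF3 = 11110011, payload 011 (3 bits).
Byte 2: 0xB9 = 10111001 (10xxxxxx ✓), payload 111001.
Byte 3: 0xB4 = 10110100 (10xxxxxx ✓), payload 110100.
Byte 4: 0xA8 = 10101000 (10xxxxxx ✓), payload 101000.
Concatenate: 011111001110100101000 = 0xF9D28 (21 bits → U+F9D28).

U+F9D28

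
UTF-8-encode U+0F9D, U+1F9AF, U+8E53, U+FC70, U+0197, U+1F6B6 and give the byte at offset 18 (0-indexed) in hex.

0xB6

U+0F9D → 3-byte form E0 BE 9D at offsets 0–2.
U+1F9AF → 4-byte form F0 9F A6 AF at offsets 3–6.
U+8E53 → 3-byte form E8 B9 93 at offsets 7–9.
U+FC70 → 3-byte form EF B1 B0 at offsets 10–12.
U+0197 → 2-byte form C6 97 at offsets 13–14.
U+1F6B6 → 4-byte form F0 9F 9A B6 at offsets 15–18.
Offset 18 falls in char 6's range; it's byte 4 of F0 9F 9A B6 = 0xB6.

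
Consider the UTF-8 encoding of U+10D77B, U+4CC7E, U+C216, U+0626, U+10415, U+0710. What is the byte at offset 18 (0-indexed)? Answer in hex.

U+10D77B → 4-byte form F4 8D 9D BB at offsets 0–3.
U+4CC7E → 4-byte form F1 8C B1 BE at offsets 4–7.
U+C216 → 3-byte form EC 88 96 at offsets 8–10.
U+0626 → 2-byte form D8 A6 at offsets 11–12.
U+10415 → 4-byte form F0 90 90 95 at offsets 13–16.
U+0710 → 2-byte form DC 90 at offsets 17–18.
Offset 18 falls in char 6's range; it's byte 2 of DC 90 = 0x90.

0x90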